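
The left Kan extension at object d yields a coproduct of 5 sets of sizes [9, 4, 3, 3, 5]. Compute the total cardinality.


Pointwise, the left Kan extension (Lan_F H)(d) is the colimit, indexed
by the comma category (F downarrow d), of H composed with the
projection (F downarrow d) -> C. Here that colimit is given
as a coproduct (disjoint union) of sets, so its cardinality is the
sum of the sizes of the summands.
Coproduct of sets with sizes: 9 + 4 + 3 + 3 + 5
= 24

24


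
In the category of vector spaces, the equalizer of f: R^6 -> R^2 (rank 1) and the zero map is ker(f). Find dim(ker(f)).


The equalizer of f and the zero map is ker(f).
By the rank-nullity theorem: dim(ker(f)) = dim(domain) - rank(f).
dim(ker(f)) = 6 - 1 = 5

5


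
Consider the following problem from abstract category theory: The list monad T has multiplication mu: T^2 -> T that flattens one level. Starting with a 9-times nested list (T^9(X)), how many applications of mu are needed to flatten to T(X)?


Each application of mu: T^2 -> T removes one layer of nesting.
Starting at depth 9 (i.e., T^9(X)), we need to reach T(X).
Number of mu applications = 9 - 1 = 8

8


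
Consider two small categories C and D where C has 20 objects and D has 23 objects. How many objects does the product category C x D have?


The product category C x D has objects that are pairs (c, d).
Number of pairs = |Ob(C)| * |Ob(D)| = 20 * 23 = 460

460


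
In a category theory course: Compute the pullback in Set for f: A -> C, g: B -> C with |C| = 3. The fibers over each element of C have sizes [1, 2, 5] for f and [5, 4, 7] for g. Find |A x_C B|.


The pullback A x_C B consists of pairs (a, b) with f(a) = g(b).
For each element c in C, the fiber product has |f^-1(c)| * |g^-1(c)| elements.
Summing over C: 1 * 5 + 2 * 4 + 5 * 7
= 5 + 8 + 35 = 48

48


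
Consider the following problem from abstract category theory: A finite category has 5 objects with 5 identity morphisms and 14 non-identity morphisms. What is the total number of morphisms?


Each object has an identity morphism, giving 5 identities.
Adding the 14 non-identity morphisms:
Total = 5 + 14 = 19

19


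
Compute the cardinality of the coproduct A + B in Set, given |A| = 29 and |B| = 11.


In Set, the coproduct A + B is the disjoint union.
|A + B| = |A| + |B| = 29 + 11 = 40

40


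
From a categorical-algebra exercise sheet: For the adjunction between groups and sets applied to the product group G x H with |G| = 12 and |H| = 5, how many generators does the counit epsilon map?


The counit epsilon_K: F(U(K)) -> K of the Free-Forgetful adjunction
maps |K| generators of F(U(K)) into K. For K = G x H (the product group),
|G x H| = |G| * |H|.
Total generators mapped = 12 * 5 = 60.

60


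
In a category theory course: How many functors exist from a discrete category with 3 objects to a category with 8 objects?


A functor from a discrete category C to D is determined by
where each object maps. Each of the 3 objects of C can map
to any of the 8 objects of D independently.
Number of functors = 8^3 = 512

512


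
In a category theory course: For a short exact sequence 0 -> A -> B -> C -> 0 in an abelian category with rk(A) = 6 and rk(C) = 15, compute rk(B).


For a short exact sequence 0 -> A -> B -> C -> 0,
rank is additive: rank(B) = rank(A) + rank(C).
rank(B) = 6 + 15 = 21

21


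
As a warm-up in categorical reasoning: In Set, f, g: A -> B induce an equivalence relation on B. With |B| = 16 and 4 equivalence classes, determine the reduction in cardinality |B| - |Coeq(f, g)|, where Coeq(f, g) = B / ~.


The coequalizer Coeq(f, g) = B / ~ has one element per equivalence class.
|B| = 16, |Coeq(f, g)| = 4.
|B| - |Coeq(f, g)| = 16 - 4 = 12.

12


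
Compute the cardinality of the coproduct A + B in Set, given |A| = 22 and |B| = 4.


In Set, the coproduct A + B is the disjoint union.
|A + B| = |A| + |B| = 22 + 4 = 26

26


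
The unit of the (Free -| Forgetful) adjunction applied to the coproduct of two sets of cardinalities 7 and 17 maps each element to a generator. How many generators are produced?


The unit eta_X: X -> U(F(X)) of the Free-Forgetful adjunction
maps each element of X to a generator of F(X). For X = S + T (disjoint
union in Set), |S + T| = |S| + |T|.
Total mappings = 7 + 17 = 24.

24


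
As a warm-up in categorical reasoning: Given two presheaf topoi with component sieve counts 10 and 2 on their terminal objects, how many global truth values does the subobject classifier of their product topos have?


In a product of presheaf topoi E_1 x E_2, the subobject classifier
is Omega = Omega_1 x Omega_2 (componentwise), so
|Omega(top)| = |Omega_1(top_1)| * |Omega_2(top_2)|.
= 10 * 2 = 20.

20


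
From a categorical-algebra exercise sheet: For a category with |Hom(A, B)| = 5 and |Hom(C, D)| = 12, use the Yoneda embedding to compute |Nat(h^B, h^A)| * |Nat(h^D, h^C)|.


By the Yoneda lemma, Nat(h^B, h^A) is isomorphic to Hom(A, B),
so |Nat(h^B, h^A)| = |Hom(A, B)| and |Nat(h^D, h^C)| = |Hom(C, D)|.
|Hom(A, B)| = 5, |Hom(C, D)| = 12.
|Nat(h^B, h^A) x Nat(h^D, h^C)| = 5 * 12 = 60

60


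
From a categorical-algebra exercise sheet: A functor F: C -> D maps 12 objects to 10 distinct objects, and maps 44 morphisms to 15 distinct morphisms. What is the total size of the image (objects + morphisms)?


The image of F consists of distinct objects and distinct morphisms.
|Im(F)| on objects = 10
|Im(F)| on morphisms = 15
Total image cardinality = 10 + 15 = 25

25


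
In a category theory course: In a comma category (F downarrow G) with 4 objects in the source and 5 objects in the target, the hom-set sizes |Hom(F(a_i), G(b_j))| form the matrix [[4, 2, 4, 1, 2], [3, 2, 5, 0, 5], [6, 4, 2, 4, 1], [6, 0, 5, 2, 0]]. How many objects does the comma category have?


Objects of (F downarrow G) are triples (a, b, h: F(a)->G(b)).
The count equals the sum of all entries in the hom-matrix.
sum(row 0) = 13
sum(row 1) = 15
sum(row 2) = 17
sum(row 3) = 13
Grand total = 58

58


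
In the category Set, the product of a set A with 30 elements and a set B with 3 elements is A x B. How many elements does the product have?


In Set, the product A x B is the Cartesian product.
By the universal property, |A x B| = |A| * |B|.
|A x B| = 30 * 3 = 90

90


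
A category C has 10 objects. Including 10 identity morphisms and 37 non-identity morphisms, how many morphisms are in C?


Each object has an identity morphism, giving 10 identities.
Adding the 37 non-identity morphisms:
Total = 10 + 37 = 47

47


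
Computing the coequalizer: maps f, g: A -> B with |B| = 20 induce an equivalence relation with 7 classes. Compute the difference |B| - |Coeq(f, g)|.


The coequalizer Coeq(f, g) = B / ~ has one element per equivalence class.
|B| = 20, |Coeq(f, g)| = 7.
|B| - |Coeq(f, g)| = 20 - 7 = 13.

13


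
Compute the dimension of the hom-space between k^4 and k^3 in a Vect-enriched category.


In Vect-enriched categories, Hom(k^n, k^m) is the space of m x n matrices.
dim(Hom(k^4, k^3)) = 3 * 4 = 12

12


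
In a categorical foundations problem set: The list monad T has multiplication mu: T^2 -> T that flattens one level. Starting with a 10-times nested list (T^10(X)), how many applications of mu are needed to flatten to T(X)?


Each application of mu: T^2 -> T removes one layer of nesting.
Starting at depth 10 (i.e., T^10(X)), we need to reach T(X).
Number of mu applications = 10 - 1 = 9

9


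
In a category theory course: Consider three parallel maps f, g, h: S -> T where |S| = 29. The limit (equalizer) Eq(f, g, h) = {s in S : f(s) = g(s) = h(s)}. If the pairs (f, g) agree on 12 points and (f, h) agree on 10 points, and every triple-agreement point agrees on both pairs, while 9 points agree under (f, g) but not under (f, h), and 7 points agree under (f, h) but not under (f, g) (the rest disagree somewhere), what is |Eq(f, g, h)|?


Eq(f, g, h) is the triple-agreement set: points in S where all three
maps take the same value. Using inclusion-exclusion on the pairwise data:
Pair (f, g) agrees on 12 points; pair (f, h) on 10 points.
Points agreeing under (f, g) but not (f, h) = 9; under (f, h) but not (f, g) = 7.
Triple-agreement = agreement-in-(f, g) minus points that agree under (f, g) but not (f, h):
|Eq(f, g, h)| = 12 - 9 = 3
(cross-check via (f, h): 10 - 7 = 3.)

3


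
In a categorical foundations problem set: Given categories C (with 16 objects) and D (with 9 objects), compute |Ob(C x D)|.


The product category C x D has objects that are pairs (c, d).
Number of pairs = |Ob(C)| * |Ob(D)| = 16 * 9 = 144

144


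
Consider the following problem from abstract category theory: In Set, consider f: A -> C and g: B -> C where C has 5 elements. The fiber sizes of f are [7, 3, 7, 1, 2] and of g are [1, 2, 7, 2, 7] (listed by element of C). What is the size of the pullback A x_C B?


The pullback A x_C B consists of pairs (a, b) with f(a) = g(b).
For each element c in C, the fiber product has |f^-1(c)| * |g^-1(c)| elements.
Summing over C: 7 * 1 + 3 * 2 + 7 * 7 + 1 * 2 + 2 * 7
= 7 + 6 + 49 + 2 + 14 = 78

78


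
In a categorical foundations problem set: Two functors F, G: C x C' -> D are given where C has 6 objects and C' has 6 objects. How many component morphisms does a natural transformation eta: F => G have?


A natural transformation eta: F => G assigns one component morphism per
object of the domain category.
The domain is the product category C x C', so
|Ob(C x C')| = |Ob(C)| * |Ob(C')| = 6 * 6 = 36.
Therefore eta has 36 component morphisms.

36


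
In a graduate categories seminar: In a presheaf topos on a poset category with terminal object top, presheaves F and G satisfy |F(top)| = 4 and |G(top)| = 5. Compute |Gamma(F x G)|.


Global sections of a presheaf on a poset with terminal top satisfy
Gamma(H) ~ H(top). Presheaves admit pointwise products, so
(F x G)(top) = F(top) x G(top) (Cartesian product).
|Gamma(F x G)| = |F(top)| * |G(top)| = 4 * 5 = 20.

20


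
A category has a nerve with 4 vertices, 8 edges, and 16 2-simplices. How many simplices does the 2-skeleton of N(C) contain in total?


The 2-skeleton of the nerve N(C) consists of simplices in dimensions 0, 1, 2:
  |N(C)_0| = 4 (objects)
  |N(C)_1| = 8 (morphisms)
  |N(C)_2| = 16 (composable pairs)
Total = 4 + 8 + 16 = 28

28


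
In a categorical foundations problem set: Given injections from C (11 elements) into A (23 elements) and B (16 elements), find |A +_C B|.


The pushout A +_C B identifies the images of C in A and B.
|A +_C B| = |A| + |B| - |C| (for injections).
= 23 + 16 - 11 = 28

28


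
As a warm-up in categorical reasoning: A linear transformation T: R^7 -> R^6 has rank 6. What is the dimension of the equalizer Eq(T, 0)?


The equalizer of f and the zero map is ker(f).
By the rank-nullity theorem: dim(ker(f)) = dim(domain) - rank(f).
dim(ker(f)) = 7 - 6 = 1

1


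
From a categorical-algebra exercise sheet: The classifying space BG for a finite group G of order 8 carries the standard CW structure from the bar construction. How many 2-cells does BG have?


In the bar-construction CW model of BG, the n-cells are indexed by
n-tuples [g_1|...|g_n] of non-identity elements of G (degenerate
simplices with some g_i = e do not contribute cells), so there are
(|G| - 1)^n n-cells.
For dim = 2 with |G| = 8:
cells = (8 - 1)^2 = 7^2 = 49

49


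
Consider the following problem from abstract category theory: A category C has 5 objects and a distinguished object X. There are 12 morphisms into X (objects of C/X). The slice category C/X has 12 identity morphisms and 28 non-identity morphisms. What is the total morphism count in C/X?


In the slice category C/X, objects are morphisms to X.
Identity morphisms: 12 (one per object of C/X).
Non-identity morphisms: 28.
Total = 12 + 28 = 40

40


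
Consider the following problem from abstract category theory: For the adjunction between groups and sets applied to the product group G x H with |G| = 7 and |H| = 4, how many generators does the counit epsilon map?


The counit epsilon_K: F(U(K)) -> K of the Free-Forgetful adjunction
maps |K| generators of F(U(K)) into K. For K = G x H (the product group),
|G x H| = |G| * |H|.
Total generators mapped = 7 * 4 = 28.

28


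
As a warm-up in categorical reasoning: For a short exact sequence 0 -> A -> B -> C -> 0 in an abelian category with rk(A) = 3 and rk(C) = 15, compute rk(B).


For a short exact sequence 0 -> A -> B -> C -> 0,
rank is additive: rank(B) = rank(A) + rank(C).
rank(B) = 3 + 15 = 18

18


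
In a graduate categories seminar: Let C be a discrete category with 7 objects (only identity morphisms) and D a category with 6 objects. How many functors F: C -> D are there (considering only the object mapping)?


A functor from a discrete category C to D is determined by
where each object maps. Each of the 7 objects of C can map
to any of the 6 objects of D independently.
Number of functors = 6^7 = 279936

279936


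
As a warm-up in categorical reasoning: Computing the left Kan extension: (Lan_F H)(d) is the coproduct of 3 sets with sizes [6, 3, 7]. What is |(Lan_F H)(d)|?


Pointwise, the left Kan extension (Lan_F H)(d) is the colimit, indexed
by the comma category (F downarrow d), of H composed with the
projection (F downarrow d) -> C. Here that colimit is given
as a coproduct (disjoint union) of sets, so its cardinality is the
sum of the sizes of the summands.
Coproduct of sets with sizes: 6 + 3 + 7
= 16

16


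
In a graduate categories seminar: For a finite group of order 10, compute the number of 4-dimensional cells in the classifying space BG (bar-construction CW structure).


In the bar-construction CW model of BG, the n-cells are indexed by
n-tuples [g_1|...|g_n] of non-identity elements of G (degenerate
simplices with some g_i = e do not contribute cells), so there are
(|G| - 1)^n n-cells.
For dim = 4 with |G| = 10:
cells = (10 - 1)^4 = 9^4 = 6561

6561


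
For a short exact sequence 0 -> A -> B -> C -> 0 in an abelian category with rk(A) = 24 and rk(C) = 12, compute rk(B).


For a short exact sequence 0 -> A -> B -> C -> 0,
rank is additive: rank(B) = rank(A) + rank(C).
rank(B) = 24 + 12 = 36

36


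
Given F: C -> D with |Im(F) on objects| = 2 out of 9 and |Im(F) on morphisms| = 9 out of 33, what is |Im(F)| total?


The image of F consists of distinct objects and distinct morphisms.
|Im(F)| on objects = 2
|Im(F)| on morphisms = 9
Total image cardinality = 2 + 9 = 11

11


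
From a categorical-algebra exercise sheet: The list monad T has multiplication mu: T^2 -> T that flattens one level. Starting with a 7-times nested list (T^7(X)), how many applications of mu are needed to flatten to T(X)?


Each application of mu: T^2 -> T removes one layer of nesting.
Starting at depth 7 (i.e., T^7(X)), we need to reach T(X).
Number of mu applications = 7 - 1 = 6

6


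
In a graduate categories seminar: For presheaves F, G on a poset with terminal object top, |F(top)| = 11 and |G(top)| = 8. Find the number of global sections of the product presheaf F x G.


Global sections of a presheaf on a poset with terminal top satisfy
Gamma(H) ~ H(top). Presheaves admit pointwise products, so
(F x G)(top) = F(top) x G(top) (Cartesian product).
|Gamma(F x G)| = |F(top)| * |G(top)| = 11 * 8 = 88.

88


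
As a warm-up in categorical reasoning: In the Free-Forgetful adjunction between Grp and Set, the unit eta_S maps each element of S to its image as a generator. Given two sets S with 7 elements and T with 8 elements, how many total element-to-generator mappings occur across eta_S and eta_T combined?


The unit eta_X: X -> U(F(X)) of the Free-Forgetful adjunction
maps each element of X to a generator of F(X). For X = S + T (disjoint
union in Set), |S + T| = |S| + |T|.
Total mappings = 7 + 8 = 15.

15


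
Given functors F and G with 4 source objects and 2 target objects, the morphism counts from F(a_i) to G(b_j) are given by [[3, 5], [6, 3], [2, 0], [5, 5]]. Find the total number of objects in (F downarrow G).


Objects of (F downarrow G) are triples (a, b, h: F(a)->G(b)).
The count equals the sum of all entries in the hom-matrix.
sum(row 0) = 8
sum(row 1) = 9
sum(row 2) = 2
sum(row 3) = 10
Grand total = 29

29


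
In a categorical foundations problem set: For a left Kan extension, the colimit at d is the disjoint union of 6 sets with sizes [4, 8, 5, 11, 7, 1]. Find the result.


Pointwise, the left Kan extension (Lan_F H)(d) is the colimit, indexed
by the comma category (F downarrow d), of H composed with the
projection (F downarrow d) -> C. Here that colimit is given
as a coproduct (disjoint union) of sets, so its cardinality is the
sum of the sizes of the summands.
Coproduct of sets with sizes: 4 + 8 + 5 + 11 + 7 + 1
= 36

36


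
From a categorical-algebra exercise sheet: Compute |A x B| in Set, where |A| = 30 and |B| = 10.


In Set, the product A x B is the Cartesian product.
By the universal property, |A x B| = |A| * |B|.
|A x B| = 30 * 10 = 300

300


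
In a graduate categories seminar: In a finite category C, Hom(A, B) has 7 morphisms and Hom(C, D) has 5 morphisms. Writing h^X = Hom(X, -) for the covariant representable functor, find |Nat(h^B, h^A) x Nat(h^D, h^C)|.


By the Yoneda lemma, Nat(h^B, h^A) is isomorphic to Hom(A, B),
so |Nat(h^B, h^A)| = |Hom(A, B)| and |Nat(h^D, h^C)| = |Hom(C, D)|.
|Hom(A, B)| = 7, |Hom(C, D)| = 5.
|Nat(h^B, h^A) x Nat(h^D, h^C)| = 7 * 5 = 35

35


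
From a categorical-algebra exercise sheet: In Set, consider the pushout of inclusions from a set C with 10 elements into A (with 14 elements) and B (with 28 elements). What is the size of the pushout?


The pushout A +_C B identifies the images of C in A and B.
|A +_C B| = |A| + |B| - |C| (for injections).
= 14 + 28 - 10 = 32

32


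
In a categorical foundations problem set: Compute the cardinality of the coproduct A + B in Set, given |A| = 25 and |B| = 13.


In Set, the coproduct A + B is the disjoint union.
|A + B| = |A| + |B| = 25 + 13 = 38

38


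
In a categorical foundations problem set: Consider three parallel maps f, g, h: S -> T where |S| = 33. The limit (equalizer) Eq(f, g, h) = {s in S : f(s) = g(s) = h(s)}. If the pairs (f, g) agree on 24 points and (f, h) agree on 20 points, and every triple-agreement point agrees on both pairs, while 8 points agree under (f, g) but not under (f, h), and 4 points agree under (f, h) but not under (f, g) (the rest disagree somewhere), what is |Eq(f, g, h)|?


Eq(f, g, h) is the triple-agreement set: points in S where all three
maps take the same value. Using inclusion-exclusion on the pairwise data:
Pair (f, g) agrees on 24 points; pair (f, h) on 20 points.
Points agreeing under (f, g) but not (f, h) = 8; under (f, h) but not (f, g) = 4.
Triple-agreement = agreement-in-(f, g) minus points that agree under (f, g) but not (f, h):
|Eq(f, g, h)| = 24 - 8 = 16
(cross-check via (f, h): 20 - 4 = 16.)

16


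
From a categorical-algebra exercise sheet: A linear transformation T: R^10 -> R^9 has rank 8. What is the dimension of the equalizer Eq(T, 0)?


The equalizer of f and the zero map is ker(f).
By the rank-nullity theorem: dim(ker(f)) = dim(domain) - rank(f).
dim(ker(f)) = 10 - 8 = 2

2


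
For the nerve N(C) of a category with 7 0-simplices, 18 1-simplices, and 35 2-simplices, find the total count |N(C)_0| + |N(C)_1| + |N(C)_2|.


The 2-skeleton of the nerve N(C) consists of simplices in dimensions 0, 1, 2:
  |N(C)_0| = 7 (objects)
  |N(C)_1| = 18 (morphisms)
  |N(C)_2| = 35 (composable pairs)
Total = 7 + 18 + 35 = 60

60


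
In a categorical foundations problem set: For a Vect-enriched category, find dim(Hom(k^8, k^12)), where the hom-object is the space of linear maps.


In Vect-enriched categories, Hom(k^n, k^m) is the space of m x n matrices.
dim(Hom(k^8, k^12)) = 12 * 8 = 96

96


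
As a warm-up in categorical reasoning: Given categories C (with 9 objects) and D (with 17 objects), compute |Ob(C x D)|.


The product category C x D has objects that are pairs (c, d).
Number of pairs = |Ob(C)| * |Ob(D)| = 9 * 17 = 153

153


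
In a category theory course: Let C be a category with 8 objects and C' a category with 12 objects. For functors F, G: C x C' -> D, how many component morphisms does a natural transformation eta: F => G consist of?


A natural transformation eta: F => G assigns one component morphism per
object of the domain category.
The domain is the product category C x C', so
|Ob(C x C')| = |Ob(C)| * |Ob(C')| = 8 * 12 = 96.
Therefore eta has 96 component morphisms.

96


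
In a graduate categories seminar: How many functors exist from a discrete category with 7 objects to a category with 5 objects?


A functor from a discrete category C to D is determined by
where each object maps. Each of the 7 objects of C can map
to any of the 5 objects of D independently.
Number of functors = 5^7 = 78125

78125


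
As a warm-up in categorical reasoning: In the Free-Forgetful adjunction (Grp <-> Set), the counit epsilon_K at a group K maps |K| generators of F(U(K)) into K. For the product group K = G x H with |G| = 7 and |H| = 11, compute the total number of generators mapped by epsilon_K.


The counit epsilon_K: F(U(K)) -> K of the Free-Forgetful adjunction
maps |K| generators of F(U(K)) into K. For K = G x H (the product group),
|G x H| = |G| * |H|.
Total generators mapped = 7 * 11 = 77.

77


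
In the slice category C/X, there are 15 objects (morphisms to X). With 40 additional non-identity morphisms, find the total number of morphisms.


In the slice category C/X, objects are morphisms to X.
Identity morphisms: 15 (one per object of C/X).
Non-identity morphisms: 40.
Total = 15 + 40 = 55

55


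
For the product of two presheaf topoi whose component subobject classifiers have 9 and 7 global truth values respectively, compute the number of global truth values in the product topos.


In a product of presheaf topoi E_1 x E_2, the subobject classifier
is Omega = Omega_1 x Omega_2 (componentwise), so
|Omega(top)| = |Omega_1(top_1)| * |Omega_2(top_2)|.
= 9 * 7 = 63.

63


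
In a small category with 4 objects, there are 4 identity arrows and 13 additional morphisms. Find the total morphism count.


Each object has an identity morphism, giving 4 identities.
Adding the 13 non-identity morphisms:
Total = 4 + 13 = 17

17


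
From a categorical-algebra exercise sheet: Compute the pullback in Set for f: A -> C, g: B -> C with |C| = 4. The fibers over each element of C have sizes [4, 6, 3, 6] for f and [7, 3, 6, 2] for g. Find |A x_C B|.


The pullback A x_C B consists of pairs (a, b) with f(a) = g(b).
For each element c in C, the fiber product has |f^-1(c)| * |g^-1(c)| elements.
Summing over C: 4 * 7 + 6 * 3 + 3 * 6 + 6 * 2
= 28 + 18 + 18 + 12 = 76

76


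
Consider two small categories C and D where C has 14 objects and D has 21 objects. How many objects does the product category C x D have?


The product category C x D has objects that are pairs (c, d).
Number of pairs = |Ob(C)| * |Ob(D)| = 14 * 21 = 294

294


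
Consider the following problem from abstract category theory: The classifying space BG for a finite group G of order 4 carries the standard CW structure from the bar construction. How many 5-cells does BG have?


In the bar-construction CW model of BG, the n-cells are indexed by
n-tuples [g_1|...|g_n] of non-identity elements of G (degenerate
simplices with some g_i = e do not contribute cells), so there are
(|G| - 1)^n n-cells.
For dim = 5 with |G| = 4:
cells = (4 - 1)^5 = 3^5 = 243

243


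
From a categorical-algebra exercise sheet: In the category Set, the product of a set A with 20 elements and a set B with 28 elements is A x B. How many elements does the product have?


In Set, the product A x B is the Cartesian product.
By the universal property, |A x B| = |A| * |B|.
|A x B| = 20 * 28 = 560

560


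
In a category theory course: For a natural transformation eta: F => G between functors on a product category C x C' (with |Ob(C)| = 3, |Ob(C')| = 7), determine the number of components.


A natural transformation eta: F => G assigns one component morphism per
object of the domain category.
The domain is the product category C x C', so
|Ob(C x C')| = |Ob(C)| * |Ob(C')| = 3 * 7 = 21.
Therefore eta has 21 component morphisms.

21


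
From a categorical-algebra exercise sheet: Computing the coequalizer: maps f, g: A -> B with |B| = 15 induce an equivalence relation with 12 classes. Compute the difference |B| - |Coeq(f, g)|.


The coequalizer Coeq(f, g) = B / ~ has one element per equivalence class.
|B| = 15, |Coeq(f, g)| = 12.
|B| - |Coeq(f, g)| = 15 - 12 = 3.

3


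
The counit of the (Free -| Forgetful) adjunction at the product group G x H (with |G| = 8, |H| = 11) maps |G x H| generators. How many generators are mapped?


The counit epsilon_K: F(U(K)) -> K of the Free-Forgetful adjunction
maps |K| generators of F(U(K)) into K. For K = G x H (the product group),
|G x H| = |G| * |H|.
Total generators mapped = 8 * 11 = 88.

88


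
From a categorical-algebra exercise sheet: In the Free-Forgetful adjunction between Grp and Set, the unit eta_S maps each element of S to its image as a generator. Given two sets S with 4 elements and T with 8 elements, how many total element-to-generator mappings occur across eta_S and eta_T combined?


The unit eta_X: X -> U(F(X)) of the Free-Forgetful adjunction
maps each element of X to a generator of F(X). For X = S + T (disjoint
union in Set), |S + T| = |S| + |T|.
Total mappings = 4 + 8 = 12.

12


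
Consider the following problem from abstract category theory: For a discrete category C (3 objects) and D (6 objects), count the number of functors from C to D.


A functor from a discrete category C to D is determined by
where each object maps. Each of the 3 objects of C can map
to any of the 6 objects of D independently.
Number of functors = 6^3 = 216

216


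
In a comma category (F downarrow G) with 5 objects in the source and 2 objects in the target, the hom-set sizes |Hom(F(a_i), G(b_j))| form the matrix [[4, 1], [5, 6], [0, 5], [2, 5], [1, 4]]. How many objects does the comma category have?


Objects of (F downarrow G) are triples (a, b, h: F(a)->G(b)).
The count equals the sum of all entries in the hom-matrix.
sum(row 0) = 5
sum(row 1) = 11
sum(row 2) = 5
sum(row 3) = 7
sum(row 4) = 5
Grand total = 33

33


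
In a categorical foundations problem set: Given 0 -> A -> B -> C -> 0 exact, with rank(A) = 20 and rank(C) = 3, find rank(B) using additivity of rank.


For a short exact sequence 0 -> A -> B -> C -> 0,
rank is additive: rank(B) = rank(A) + rank(C).
rank(B) = 20 + 3 = 23

23


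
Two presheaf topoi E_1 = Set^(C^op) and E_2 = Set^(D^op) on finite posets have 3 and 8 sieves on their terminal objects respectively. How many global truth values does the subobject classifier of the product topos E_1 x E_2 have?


In a product of presheaf topoi E_1 x E_2, the subobject classifier
is Omega = Omega_1 x Omega_2 (componentwise), so
|Omega(top)| = |Omega_1(top_1)| * |Omega_2(top_2)|.
= 3 * 8 = 24.

24


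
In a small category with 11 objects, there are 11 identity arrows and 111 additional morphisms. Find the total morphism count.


Each object has an identity morphism, giving 11 identities.
Adding the 111 non-identity morphisms:
Total = 11 + 111 = 122

122


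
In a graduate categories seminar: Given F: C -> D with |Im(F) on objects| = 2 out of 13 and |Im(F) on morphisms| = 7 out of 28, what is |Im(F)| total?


The image of F consists of distinct objects and distinct morphisms.
|Im(F)| on objects = 2
|Im(F)| on morphisms = 7
Total image cardinality = 2 + 7 = 9

9


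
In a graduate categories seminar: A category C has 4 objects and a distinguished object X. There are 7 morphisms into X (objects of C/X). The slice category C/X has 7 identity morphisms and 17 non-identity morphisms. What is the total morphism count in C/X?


In the slice category C/X, objects are morphisms to X.
Identity morphisms: 7 (one per object of C/X).
Non-identity morphisms: 17.
Total = 7 + 17 = 24

24


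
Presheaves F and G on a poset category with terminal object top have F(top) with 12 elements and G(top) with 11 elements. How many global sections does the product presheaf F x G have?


Global sections of a presheaf on a poset with terminal top satisfy
Gamma(H) ~ H(top). Presheaves admit pointwise products, so
(F x G)(top) = F(top) x G(top) (Cartesian product).
|Gamma(F x G)| = |F(top)| * |G(top)| = 12 * 11 = 132.

132


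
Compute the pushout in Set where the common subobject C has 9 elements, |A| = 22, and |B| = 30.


The pushout A +_C B identifies the images of C in A and B.
|A +_C B| = |A| + |B| - |C| (for injections).
= 22 + 30 - 9 = 43

43


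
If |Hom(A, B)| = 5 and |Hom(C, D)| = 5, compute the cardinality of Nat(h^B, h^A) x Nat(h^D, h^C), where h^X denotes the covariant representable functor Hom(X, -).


By the Yoneda lemma, Nat(h^B, h^A) is isomorphic to Hom(A, B),
so |Nat(h^B, h^A)| = |Hom(A, B)| and |Nat(h^D, h^C)| = |Hom(C, D)|.
|Hom(A, B)| = 5, |Hom(C, D)| = 5.
|Nat(h^B, h^A) x Nat(h^D, h^C)| = 5 * 5 = 25

25


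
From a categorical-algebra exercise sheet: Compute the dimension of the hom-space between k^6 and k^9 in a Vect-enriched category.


In Vect-enriched categories, Hom(k^n, k^m) is the space of m x n matrices.
dim(Hom(k^6, k^9)) = 9 * 6 = 54

54


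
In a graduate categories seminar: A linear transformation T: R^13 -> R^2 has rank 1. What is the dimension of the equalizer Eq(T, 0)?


The equalizer of f and the zero map is ker(f).
By the rank-nullity theorem: dim(ker(f)) = dim(domain) - rank(f).
dim(ker(f)) = 13 - 1 = 12

12


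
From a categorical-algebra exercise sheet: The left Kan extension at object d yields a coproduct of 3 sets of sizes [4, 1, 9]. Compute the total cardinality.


Pointwise, the left Kan extension (Lan_F H)(d) is the colimit, indexed
by the comma category (F downarrow d), of H composed with the
projection (F downarrow d) -> C. Here that colimit is given
as a coproduct (disjoint union) of sets, so its cardinality is the
sum of the sizes of the summands.
Coproduct of sets with sizes: 4 + 1 + 9
= 14

14


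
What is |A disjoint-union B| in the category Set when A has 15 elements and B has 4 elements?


In Set, the coproduct A + B is the disjoint union.
|A + B| = |A| + |B| = 15 + 4 = 19

19


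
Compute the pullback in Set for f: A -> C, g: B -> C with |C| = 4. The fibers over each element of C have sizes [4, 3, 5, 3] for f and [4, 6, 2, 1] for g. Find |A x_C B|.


The pullback A x_C B consists of pairs (a, b) with f(a) = g(b).
For each element c in C, the fiber product has |f^-1(c)| * |g^-1(c)| elements.
Summing over C: 4 * 4 + 3 * 6 + 5 * 2 + 3 * 1
= 16 + 18 + 10 + 3 = 47

47


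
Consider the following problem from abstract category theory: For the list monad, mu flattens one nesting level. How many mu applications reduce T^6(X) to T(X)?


Each application of mu: T^2 -> T removes one layer of nesting.
Starting at depth 6 (i.e., T^6(X)), we need to reach T(X).
Number of mu applications = 6 - 1 = 5

5


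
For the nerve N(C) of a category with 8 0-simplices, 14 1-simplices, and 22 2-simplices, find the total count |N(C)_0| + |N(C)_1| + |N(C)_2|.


The 2-skeleton of the nerve N(C) consists of simplices in dimensions 0, 1, 2:
  |N(C)_0| = 8 (objects)
  |N(C)_1| = 14 (morphisms)
  |N(C)_2| = 22 (composable pairs)
Total = 8 + 14 + 22 = 44

44


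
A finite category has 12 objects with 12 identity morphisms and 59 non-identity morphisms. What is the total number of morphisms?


Each object has an identity morphism, giving 12 identities.
Adding the 59 non-identity morphisms:
Total = 12 + 59 = 71

71


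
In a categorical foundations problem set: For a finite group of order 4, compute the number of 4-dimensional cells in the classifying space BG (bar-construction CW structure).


In the bar-construction CW model of BG, the n-cells are indexed by
n-tuples [g_1|...|g_n] of non-identity elements of G (degenerate
simplices with some g_i = e do not contribute cells), so there are
(|G| - 1)^n n-cells.
For dim = 4 with |G| = 4:
cells = (4 - 1)^4 = 3^4 = 81

81


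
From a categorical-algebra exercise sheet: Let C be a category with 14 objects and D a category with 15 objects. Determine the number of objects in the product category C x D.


The product category C x D has objects that are pairs (c, d).
Number of pairs = |Ob(C)| * |Ob(D)| = 14 * 15 = 210

210


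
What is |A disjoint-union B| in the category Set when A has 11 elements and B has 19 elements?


In Set, the coproduct A + B is the disjoint union.
|A + B| = |A| + |B| = 11 + 19 = 30

30


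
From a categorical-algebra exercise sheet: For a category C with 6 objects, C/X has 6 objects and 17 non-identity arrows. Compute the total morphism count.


In the slice category C/X, objects are morphisms to X.
Identity morphisms: 6 (one per object of C/X).
Non-identity morphisms: 17.
Total = 6 + 17 = 23

23


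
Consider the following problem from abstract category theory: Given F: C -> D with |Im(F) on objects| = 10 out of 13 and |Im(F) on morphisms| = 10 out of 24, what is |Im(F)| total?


The image of F consists of distinct objects and distinct morphisms.
|Im(F)| on objects = 10
|Im(F)| on morphisms = 10
Total image cardinality = 10 + 10 = 20

20


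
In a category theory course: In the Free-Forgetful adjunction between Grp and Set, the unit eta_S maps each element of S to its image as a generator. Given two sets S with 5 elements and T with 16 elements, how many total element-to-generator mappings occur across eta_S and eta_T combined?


The unit eta_X: X -> U(F(X)) of the Free-Forgetful adjunction
maps each element of X to a generator of F(X). For X = S + T (disjoint
union in Set), |S + T| = |S| + |T|.
Total mappings = 5 + 16 = 21.

21


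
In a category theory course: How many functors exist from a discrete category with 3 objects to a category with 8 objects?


A functor from a discrete category C to D is determined by
where each object maps. Each of the 3 objects of C can map
to any of the 8 objects of D independently.
Number of functors = 8^3 = 512

512


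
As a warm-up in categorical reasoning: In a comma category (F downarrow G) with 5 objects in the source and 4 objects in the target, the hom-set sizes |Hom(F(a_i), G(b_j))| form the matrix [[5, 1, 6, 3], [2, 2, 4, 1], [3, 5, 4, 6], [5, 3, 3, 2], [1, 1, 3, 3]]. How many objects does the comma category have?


Objects of (F downarrow G) are triples (a, b, h: F(a)->G(b)).
The count equals the sum of all entries in the hom-matrix.
sum(row 0) = 15
sum(row 1) = 9
sum(row 2) = 18
sum(row 3) = 13
sum(row 4) = 8
Grand total = 63

63


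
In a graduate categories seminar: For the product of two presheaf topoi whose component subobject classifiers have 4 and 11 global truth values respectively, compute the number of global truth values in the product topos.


In a product of presheaf topoi E_1 x E_2, the subobject classifier
is Omega = Omega_1 x Omega_2 (componentwise), so
|Omega(top)| = |Omega_1(top_1)| * |Omega_2(top_2)|.
= 4 * 11 = 44.

44


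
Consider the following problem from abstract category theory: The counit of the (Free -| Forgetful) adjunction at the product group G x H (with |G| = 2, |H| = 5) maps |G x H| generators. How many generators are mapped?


The counit epsilon_K: F(U(K)) -> K of the Free-Forgetful adjunction
maps |K| generators of F(U(K)) into K. For K = G x H (the product group),
|G x H| = |G| * |H|.
Total generators mapped = 2 * 5 = 10.

10


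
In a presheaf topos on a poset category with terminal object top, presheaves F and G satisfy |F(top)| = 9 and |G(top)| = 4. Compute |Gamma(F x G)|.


Global sections of a presheaf on a poset with terminal top satisfy
Gamma(H) ~ H(top). Presheaves admit pointwise products, so
(F x G)(top) = F(top) x G(top) (Cartesian product).
|Gamma(F x G)| = |F(top)| * |G(top)| = 9 * 4 = 36.

36


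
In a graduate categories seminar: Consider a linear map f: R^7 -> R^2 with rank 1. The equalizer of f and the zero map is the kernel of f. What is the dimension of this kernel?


The equalizer of f and the zero map is ker(f).
By the rank-nullity theorem: dim(ker(f)) = dim(domain) - rank(f).
dim(ker(f)) = 7 - 1 = 6

6


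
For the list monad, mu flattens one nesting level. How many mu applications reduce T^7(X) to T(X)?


Each application of mu: T^2 -> T removes one layer of nesting.
Starting at depth 7 (i.e., T^7(X)), we need to reach T(X).
Number of mu applications = 7 - 1 = 6

6


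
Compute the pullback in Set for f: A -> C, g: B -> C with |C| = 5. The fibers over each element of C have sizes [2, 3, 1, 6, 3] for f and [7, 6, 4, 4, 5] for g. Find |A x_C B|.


The pullback A x_C B consists of pairs (a, b) with f(a) = g(b).
For each element c in C, the fiber product has |f^-1(c)| * |g^-1(c)| elements.
Summing over C: 2 * 7 + 3 * 6 + 1 * 4 + 6 * 4 + 3 * 5
= 14 + 18 + 4 + 24 + 15 = 75

75


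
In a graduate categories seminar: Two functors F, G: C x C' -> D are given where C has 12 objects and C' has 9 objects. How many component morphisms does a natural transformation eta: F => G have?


A natural transformation eta: F => G assigns one component morphism per
object of the domain category.
The domain is the product category C x C', so
|Ob(C x C')| = |Ob(C)| * |Ob(C')| = 12 * 9 = 108.
Therefore eta has 108 component morphisms.

108


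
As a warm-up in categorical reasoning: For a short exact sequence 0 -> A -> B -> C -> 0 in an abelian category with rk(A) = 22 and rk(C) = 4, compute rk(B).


For a short exact sequence 0 -> A -> B -> C -> 0,
rank is additive: rank(B) = rank(A) + rank(C).
rank(B) = 22 + 4 = 26

26


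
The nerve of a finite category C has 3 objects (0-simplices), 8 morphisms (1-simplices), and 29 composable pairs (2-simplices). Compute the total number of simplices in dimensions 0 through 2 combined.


The 2-skeleton of the nerve N(C) consists of simplices in dimensions 0, 1, 2:
  |N(C)_0| = 3 (objects)
  |N(C)_1| = 8 (morphisms)
  |N(C)_2| = 29 (composable pairs)
Total = 3 + 8 + 29 = 40

40


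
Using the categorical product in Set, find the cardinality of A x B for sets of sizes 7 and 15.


In Set, the product A x B is the Cartesian product.
By the universal property, |A x B| = |A| * |B|.
|A x B| = 7 * 15 = 105

105


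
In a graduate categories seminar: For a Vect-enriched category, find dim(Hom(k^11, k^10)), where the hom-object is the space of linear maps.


In Vect-enriched categories, Hom(k^n, k^m) is the space of m x n matrices.
dim(Hom(k^11, k^10)) = 10 * 11 = 110

110


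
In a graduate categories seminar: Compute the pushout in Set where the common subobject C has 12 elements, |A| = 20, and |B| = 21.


The pushout A +_C B identifies the images of C in A and B.
|A +_C B| = |A| + |B| - |C| (for injections).
= 20 + 21 - 12 = 29

29


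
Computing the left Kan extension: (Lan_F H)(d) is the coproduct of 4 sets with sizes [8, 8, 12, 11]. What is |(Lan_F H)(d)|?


Pointwise, the left Kan extension (Lan_F H)(d) is the colimit, indexed
by the comma category (F downarrow d), of H composed with the
projection (F downarrow d) -> C. Here that colimit is given
as a coproduct (disjoint union) of sets, so its cardinality is the
sum of the sizes of the summands.
Coproduct of sets with sizes: 8 + 8 + 12 + 11
= 39

39


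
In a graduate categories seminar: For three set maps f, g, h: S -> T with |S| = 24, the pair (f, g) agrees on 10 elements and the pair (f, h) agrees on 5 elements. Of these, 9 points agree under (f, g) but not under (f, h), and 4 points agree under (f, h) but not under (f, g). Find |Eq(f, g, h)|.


Eq(f, g, h) is the triple-agreement set: points in S where all three
maps take the same value. Using inclusion-exclusion on the pairwise data:
Pair (f, g) agrees on 10 points; pair (f, h) on 5 points.
Points agreeing under (f, g) but not (f, h) = 9; under (f, h) but not (f, g) = 4.
Triple-agreement = agreement-in-(f, g) minus points that agree under (f, g) but not (f, h):
|Eq(f, g, h)| = 10 - 9 = 1
(cross-check via (f, h): 5 - 4 = 1.)

1
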